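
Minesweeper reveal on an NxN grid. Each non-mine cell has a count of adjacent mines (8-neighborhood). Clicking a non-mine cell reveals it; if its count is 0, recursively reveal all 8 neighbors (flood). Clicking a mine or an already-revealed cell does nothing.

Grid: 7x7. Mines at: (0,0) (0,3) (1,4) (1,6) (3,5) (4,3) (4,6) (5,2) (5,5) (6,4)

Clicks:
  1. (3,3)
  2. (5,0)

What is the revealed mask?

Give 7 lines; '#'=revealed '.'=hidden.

Click 1 (3,3) count=1: revealed 1 new [(3,3)] -> total=1
Click 2 (5,0) count=0: revealed 18 new [(1,0) (1,1) (1,2) (1,3) (2,0) (2,1) (2,2) (2,3) (3,0) (3,1) (3,2) (4,0) (4,1) (4,2) (5,0) (5,1) (6,0) (6,1)] -> total=19

Answer: .......
####...
####...
####...
###....
##.....
##.....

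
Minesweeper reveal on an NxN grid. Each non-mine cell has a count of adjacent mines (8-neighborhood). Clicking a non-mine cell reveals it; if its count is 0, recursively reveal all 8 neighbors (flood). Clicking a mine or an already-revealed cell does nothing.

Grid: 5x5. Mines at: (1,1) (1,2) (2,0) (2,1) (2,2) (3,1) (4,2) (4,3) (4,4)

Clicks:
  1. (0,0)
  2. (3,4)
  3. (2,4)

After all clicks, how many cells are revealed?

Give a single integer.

Click 1 (0,0) count=1: revealed 1 new [(0,0)] -> total=1
Click 2 (3,4) count=2: revealed 1 new [(3,4)] -> total=2
Click 3 (2,4) count=0: revealed 7 new [(0,3) (0,4) (1,3) (1,4) (2,3) (2,4) (3,3)] -> total=9

Answer: 9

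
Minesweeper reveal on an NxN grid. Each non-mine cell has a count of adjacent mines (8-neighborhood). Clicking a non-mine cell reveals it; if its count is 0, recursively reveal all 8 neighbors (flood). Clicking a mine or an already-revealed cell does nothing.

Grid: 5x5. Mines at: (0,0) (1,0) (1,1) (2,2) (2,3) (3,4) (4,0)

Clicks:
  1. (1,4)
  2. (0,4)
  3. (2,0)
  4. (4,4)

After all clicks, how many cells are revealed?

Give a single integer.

Click 1 (1,4) count=1: revealed 1 new [(1,4)] -> total=1
Click 2 (0,4) count=0: revealed 5 new [(0,2) (0,3) (0,4) (1,2) (1,3)] -> total=6
Click 3 (2,0) count=2: revealed 1 new [(2,0)] -> total=7
Click 4 (4,4) count=1: revealed 1 new [(4,4)] -> total=8

Answer: 8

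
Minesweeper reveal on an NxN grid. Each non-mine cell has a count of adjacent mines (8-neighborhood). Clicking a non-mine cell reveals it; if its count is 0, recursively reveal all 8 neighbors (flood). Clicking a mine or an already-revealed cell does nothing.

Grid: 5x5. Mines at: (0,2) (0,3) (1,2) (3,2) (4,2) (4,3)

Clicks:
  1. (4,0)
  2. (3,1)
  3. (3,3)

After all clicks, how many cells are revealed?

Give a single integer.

Click 1 (4,0) count=0: revealed 10 new [(0,0) (0,1) (1,0) (1,1) (2,0) (2,1) (3,0) (3,1) (4,0) (4,1)] -> total=10
Click 2 (3,1) count=2: revealed 0 new [(none)] -> total=10
Click 3 (3,3) count=3: revealed 1 new [(3,3)] -> total=11

Answer: 11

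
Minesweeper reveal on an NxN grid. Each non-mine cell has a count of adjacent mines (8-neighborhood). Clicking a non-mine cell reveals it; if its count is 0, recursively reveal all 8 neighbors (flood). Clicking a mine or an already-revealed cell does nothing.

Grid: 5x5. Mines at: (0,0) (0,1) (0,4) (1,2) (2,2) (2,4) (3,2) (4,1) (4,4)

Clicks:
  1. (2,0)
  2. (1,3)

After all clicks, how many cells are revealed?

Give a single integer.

Click 1 (2,0) count=0: revealed 6 new [(1,0) (1,1) (2,0) (2,1) (3,0) (3,1)] -> total=6
Click 2 (1,3) count=4: revealed 1 new [(1,3)] -> total=7

Answer: 7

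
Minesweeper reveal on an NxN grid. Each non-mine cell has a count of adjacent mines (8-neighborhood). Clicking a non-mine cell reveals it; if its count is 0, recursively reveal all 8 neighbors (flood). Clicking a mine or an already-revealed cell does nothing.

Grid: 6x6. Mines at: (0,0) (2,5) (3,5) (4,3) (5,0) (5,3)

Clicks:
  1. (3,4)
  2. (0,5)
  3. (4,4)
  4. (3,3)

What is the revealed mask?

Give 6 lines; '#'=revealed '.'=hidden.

Answer: .#####
######
#####.
#####.
###.#.
......

Derivation:
Click 1 (3,4) count=3: revealed 1 new [(3,4)] -> total=1
Click 2 (0,5) count=0: revealed 23 new [(0,1) (0,2) (0,3) (0,4) (0,5) (1,0) (1,1) (1,2) (1,3) (1,4) (1,5) (2,0) (2,1) (2,2) (2,3) (2,4) (3,0) (3,1) (3,2) (3,3) (4,0) (4,1) (4,2)] -> total=24
Click 3 (4,4) count=3: revealed 1 new [(4,4)] -> total=25
Click 4 (3,3) count=1: revealed 0 new [(none)] -> total=25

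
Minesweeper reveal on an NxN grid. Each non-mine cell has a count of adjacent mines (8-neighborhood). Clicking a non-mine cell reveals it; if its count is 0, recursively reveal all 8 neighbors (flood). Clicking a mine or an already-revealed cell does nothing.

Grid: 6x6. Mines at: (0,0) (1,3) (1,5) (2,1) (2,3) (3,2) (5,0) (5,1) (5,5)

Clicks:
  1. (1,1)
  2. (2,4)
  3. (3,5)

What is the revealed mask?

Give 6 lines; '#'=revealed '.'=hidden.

Click 1 (1,1) count=2: revealed 1 new [(1,1)] -> total=1
Click 2 (2,4) count=3: revealed 1 new [(2,4)] -> total=2
Click 3 (3,5) count=0: revealed 5 new [(2,5) (3,4) (3,5) (4,4) (4,5)] -> total=7

Answer: ......
.#....
....##
....##
....##
......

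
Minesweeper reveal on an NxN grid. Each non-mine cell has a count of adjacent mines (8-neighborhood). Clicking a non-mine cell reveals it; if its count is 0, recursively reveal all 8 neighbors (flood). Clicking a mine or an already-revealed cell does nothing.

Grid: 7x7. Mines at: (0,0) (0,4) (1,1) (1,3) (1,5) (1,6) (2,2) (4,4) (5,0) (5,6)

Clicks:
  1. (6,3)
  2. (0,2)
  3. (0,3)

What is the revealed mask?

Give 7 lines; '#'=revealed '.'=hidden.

Answer: ..##...
.......
.......
.###...
.###...
.#####.
.#####.

Derivation:
Click 1 (6,3) count=0: revealed 16 new [(3,1) (3,2) (3,3) (4,1) (4,2) (4,3) (5,1) (5,2) (5,3) (5,4) (5,5) (6,1) (6,2) (6,3) (6,4) (6,5)] -> total=16
Click 2 (0,2) count=2: revealed 1 new [(0,2)] -> total=17
Click 3 (0,3) count=2: revealed 1 new [(0,3)] -> total=18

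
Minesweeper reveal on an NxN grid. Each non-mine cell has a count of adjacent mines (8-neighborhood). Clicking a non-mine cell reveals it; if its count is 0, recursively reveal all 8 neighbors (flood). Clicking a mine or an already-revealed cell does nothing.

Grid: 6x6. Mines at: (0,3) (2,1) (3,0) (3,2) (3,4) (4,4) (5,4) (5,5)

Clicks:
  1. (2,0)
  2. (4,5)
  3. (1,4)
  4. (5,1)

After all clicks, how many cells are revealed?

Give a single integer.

Answer: 11

Derivation:
Click 1 (2,0) count=2: revealed 1 new [(2,0)] -> total=1
Click 2 (4,5) count=4: revealed 1 new [(4,5)] -> total=2
Click 3 (1,4) count=1: revealed 1 new [(1,4)] -> total=3
Click 4 (5,1) count=0: revealed 8 new [(4,0) (4,1) (4,2) (4,3) (5,0) (5,1) (5,2) (5,3)] -> total=11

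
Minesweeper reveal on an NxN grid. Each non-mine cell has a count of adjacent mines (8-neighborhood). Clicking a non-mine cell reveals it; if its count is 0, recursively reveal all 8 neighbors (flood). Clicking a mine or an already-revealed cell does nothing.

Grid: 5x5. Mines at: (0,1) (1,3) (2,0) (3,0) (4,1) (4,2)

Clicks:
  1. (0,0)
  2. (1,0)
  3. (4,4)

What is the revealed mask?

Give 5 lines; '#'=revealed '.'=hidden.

Click 1 (0,0) count=1: revealed 1 new [(0,0)] -> total=1
Click 2 (1,0) count=2: revealed 1 new [(1,0)] -> total=2
Click 3 (4,4) count=0: revealed 6 new [(2,3) (2,4) (3,3) (3,4) (4,3) (4,4)] -> total=8

Answer: #....
#....
...##
...##
...##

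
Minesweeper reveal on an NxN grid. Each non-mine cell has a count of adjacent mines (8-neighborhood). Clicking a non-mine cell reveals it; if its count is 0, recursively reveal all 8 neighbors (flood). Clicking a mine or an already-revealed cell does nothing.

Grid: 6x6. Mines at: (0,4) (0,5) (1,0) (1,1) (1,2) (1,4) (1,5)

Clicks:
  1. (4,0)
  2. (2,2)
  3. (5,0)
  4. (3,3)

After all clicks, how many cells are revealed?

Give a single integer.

Answer: 24

Derivation:
Click 1 (4,0) count=0: revealed 24 new [(2,0) (2,1) (2,2) (2,3) (2,4) (2,5) (3,0) (3,1) (3,2) (3,3) (3,4) (3,5) (4,0) (4,1) (4,2) (4,3) (4,4) (4,5) (5,0) (5,1) (5,2) (5,3) (5,4) (5,5)] -> total=24
Click 2 (2,2) count=2: revealed 0 new [(none)] -> total=24
Click 3 (5,0) count=0: revealed 0 new [(none)] -> total=24
Click 4 (3,3) count=0: revealed 0 new [(none)] -> total=24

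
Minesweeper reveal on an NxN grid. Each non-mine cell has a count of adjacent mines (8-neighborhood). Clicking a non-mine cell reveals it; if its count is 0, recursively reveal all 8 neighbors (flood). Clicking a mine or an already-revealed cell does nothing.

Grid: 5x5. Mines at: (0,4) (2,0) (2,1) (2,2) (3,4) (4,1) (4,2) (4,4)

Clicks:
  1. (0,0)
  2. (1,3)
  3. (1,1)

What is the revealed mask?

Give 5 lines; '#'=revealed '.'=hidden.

Answer: ####.
####.
.....
.....
.....

Derivation:
Click 1 (0,0) count=0: revealed 8 new [(0,0) (0,1) (0,2) (0,3) (1,0) (1,1) (1,2) (1,3)] -> total=8
Click 2 (1,3) count=2: revealed 0 new [(none)] -> total=8
Click 3 (1,1) count=3: revealed 0 new [(none)] -> total=8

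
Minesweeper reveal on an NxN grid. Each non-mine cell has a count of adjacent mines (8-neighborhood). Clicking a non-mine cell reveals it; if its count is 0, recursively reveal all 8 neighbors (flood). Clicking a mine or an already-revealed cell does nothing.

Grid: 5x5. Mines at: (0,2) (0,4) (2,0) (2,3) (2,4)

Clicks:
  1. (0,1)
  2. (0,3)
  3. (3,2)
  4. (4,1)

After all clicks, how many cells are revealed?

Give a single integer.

Click 1 (0,1) count=1: revealed 1 new [(0,1)] -> total=1
Click 2 (0,3) count=2: revealed 1 new [(0,3)] -> total=2
Click 3 (3,2) count=1: revealed 1 new [(3,2)] -> total=3
Click 4 (4,1) count=0: revealed 9 new [(3,0) (3,1) (3,3) (3,4) (4,0) (4,1) (4,2) (4,3) (4,4)] -> total=12

Answer: 12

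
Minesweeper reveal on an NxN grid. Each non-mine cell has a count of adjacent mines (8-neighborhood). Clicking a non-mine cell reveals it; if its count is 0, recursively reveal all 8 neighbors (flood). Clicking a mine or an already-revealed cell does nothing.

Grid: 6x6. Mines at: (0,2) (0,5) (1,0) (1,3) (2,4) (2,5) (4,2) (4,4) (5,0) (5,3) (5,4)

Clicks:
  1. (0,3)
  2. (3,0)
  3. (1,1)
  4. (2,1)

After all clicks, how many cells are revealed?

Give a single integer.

Answer: 8

Derivation:
Click 1 (0,3) count=2: revealed 1 new [(0,3)] -> total=1
Click 2 (3,0) count=0: revealed 6 new [(2,0) (2,1) (3,0) (3,1) (4,0) (4,1)] -> total=7
Click 3 (1,1) count=2: revealed 1 new [(1,1)] -> total=8
Click 4 (2,1) count=1: revealed 0 new [(none)] -> total=8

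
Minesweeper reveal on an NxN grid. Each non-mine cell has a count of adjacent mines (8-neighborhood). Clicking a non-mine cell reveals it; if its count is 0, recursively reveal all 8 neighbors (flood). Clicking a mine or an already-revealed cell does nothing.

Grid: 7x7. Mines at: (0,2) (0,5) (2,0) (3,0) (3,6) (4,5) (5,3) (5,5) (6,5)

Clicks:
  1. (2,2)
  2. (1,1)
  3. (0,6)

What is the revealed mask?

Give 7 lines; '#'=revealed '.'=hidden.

Click 1 (2,2) count=0: revealed 19 new [(1,1) (1,2) (1,3) (1,4) (1,5) (2,1) (2,2) (2,3) (2,4) (2,5) (3,1) (3,2) (3,3) (3,4) (3,5) (4,1) (4,2) (4,3) (4,4)] -> total=19
Click 2 (1,1) count=2: revealed 0 new [(none)] -> total=19
Click 3 (0,6) count=1: revealed 1 new [(0,6)] -> total=20

Answer: ......#
.#####.
.#####.
.#####.
.####..
.......
.......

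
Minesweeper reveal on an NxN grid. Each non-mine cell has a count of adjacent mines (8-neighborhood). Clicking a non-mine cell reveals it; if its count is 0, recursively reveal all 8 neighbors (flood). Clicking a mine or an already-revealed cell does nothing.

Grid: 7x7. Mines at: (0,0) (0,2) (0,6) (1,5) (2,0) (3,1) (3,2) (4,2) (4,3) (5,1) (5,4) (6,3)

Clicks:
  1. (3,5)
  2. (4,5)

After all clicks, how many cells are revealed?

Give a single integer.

Answer: 13

Derivation:
Click 1 (3,5) count=0: revealed 13 new [(2,4) (2,5) (2,6) (3,4) (3,5) (3,6) (4,4) (4,5) (4,6) (5,5) (5,6) (6,5) (6,6)] -> total=13
Click 2 (4,5) count=1: revealed 0 new [(none)] -> total=13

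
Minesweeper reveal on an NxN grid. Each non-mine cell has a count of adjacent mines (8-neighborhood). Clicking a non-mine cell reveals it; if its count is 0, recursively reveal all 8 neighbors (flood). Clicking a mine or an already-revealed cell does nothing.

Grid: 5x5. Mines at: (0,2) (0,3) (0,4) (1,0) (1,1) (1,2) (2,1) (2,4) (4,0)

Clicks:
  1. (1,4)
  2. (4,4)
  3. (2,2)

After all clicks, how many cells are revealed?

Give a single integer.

Answer: 10

Derivation:
Click 1 (1,4) count=3: revealed 1 new [(1,4)] -> total=1
Click 2 (4,4) count=0: revealed 8 new [(3,1) (3,2) (3,3) (3,4) (4,1) (4,2) (4,3) (4,4)] -> total=9
Click 3 (2,2) count=3: revealed 1 new [(2,2)] -> total=10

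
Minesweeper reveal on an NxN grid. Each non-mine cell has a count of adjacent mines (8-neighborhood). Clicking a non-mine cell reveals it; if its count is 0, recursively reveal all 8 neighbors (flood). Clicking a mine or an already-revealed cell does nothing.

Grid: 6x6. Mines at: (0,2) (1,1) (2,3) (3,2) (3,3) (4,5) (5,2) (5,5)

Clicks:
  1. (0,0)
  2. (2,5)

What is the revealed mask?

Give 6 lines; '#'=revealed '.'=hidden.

Click 1 (0,0) count=1: revealed 1 new [(0,0)] -> total=1
Click 2 (2,5) count=0: revealed 10 new [(0,3) (0,4) (0,5) (1,3) (1,4) (1,5) (2,4) (2,5) (3,4) (3,5)] -> total=11

Answer: #..###
...###
....##
....##
......
......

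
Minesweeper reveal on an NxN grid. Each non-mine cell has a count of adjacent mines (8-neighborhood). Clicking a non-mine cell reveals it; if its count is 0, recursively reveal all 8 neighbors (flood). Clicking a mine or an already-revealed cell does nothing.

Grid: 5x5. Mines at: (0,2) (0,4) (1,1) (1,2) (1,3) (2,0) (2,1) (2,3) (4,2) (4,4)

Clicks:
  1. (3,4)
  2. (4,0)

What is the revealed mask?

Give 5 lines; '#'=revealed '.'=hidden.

Answer: .....
.....
.....
##..#
##...

Derivation:
Click 1 (3,4) count=2: revealed 1 new [(3,4)] -> total=1
Click 2 (4,0) count=0: revealed 4 new [(3,0) (3,1) (4,0) (4,1)] -> total=5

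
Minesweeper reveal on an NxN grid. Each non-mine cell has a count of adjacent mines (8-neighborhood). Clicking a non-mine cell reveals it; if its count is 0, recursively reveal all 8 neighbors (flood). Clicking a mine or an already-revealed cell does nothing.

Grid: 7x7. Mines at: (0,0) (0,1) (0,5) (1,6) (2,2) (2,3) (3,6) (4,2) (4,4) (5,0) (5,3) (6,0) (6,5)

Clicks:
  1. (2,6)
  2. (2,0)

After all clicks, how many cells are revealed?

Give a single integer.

Click 1 (2,6) count=2: revealed 1 new [(2,6)] -> total=1
Click 2 (2,0) count=0: revealed 8 new [(1,0) (1,1) (2,0) (2,1) (3,0) (3,1) (4,0) (4,1)] -> total=9

Answer: 9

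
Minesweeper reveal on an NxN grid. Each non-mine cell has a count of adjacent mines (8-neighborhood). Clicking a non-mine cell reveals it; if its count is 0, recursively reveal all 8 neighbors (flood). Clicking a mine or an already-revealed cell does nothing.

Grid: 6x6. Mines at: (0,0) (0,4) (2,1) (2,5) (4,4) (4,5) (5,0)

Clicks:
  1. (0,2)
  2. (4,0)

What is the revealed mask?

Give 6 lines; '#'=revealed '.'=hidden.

Answer: .###..
.###..
......
......
#.....
......

Derivation:
Click 1 (0,2) count=0: revealed 6 new [(0,1) (0,2) (0,3) (1,1) (1,2) (1,3)] -> total=6
Click 2 (4,0) count=1: revealed 1 new [(4,0)] -> total=7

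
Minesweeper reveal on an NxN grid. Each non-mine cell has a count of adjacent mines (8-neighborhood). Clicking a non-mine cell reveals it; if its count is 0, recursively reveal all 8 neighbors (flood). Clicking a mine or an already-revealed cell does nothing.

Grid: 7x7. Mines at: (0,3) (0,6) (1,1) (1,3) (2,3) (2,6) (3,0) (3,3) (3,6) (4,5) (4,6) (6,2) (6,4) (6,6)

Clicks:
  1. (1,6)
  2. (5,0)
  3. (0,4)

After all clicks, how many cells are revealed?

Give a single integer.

Click 1 (1,6) count=2: revealed 1 new [(1,6)] -> total=1
Click 2 (5,0) count=0: revealed 6 new [(4,0) (4,1) (5,0) (5,1) (6,0) (6,1)] -> total=7
Click 3 (0,4) count=2: revealed 1 new [(0,4)] -> total=8

Answer: 8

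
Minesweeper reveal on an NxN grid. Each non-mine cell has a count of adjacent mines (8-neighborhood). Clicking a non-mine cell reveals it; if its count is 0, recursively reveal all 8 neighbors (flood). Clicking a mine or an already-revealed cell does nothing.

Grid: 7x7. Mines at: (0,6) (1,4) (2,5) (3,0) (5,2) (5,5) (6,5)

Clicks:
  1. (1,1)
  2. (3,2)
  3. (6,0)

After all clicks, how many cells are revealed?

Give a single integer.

Click 1 (1,1) count=0: revealed 21 new [(0,0) (0,1) (0,2) (0,3) (1,0) (1,1) (1,2) (1,3) (2,0) (2,1) (2,2) (2,3) (2,4) (3,1) (3,2) (3,3) (3,4) (4,1) (4,2) (4,3) (4,4)] -> total=21
Click 2 (3,2) count=0: revealed 0 new [(none)] -> total=21
Click 3 (6,0) count=0: revealed 5 new [(4,0) (5,0) (5,1) (6,0) (6,1)] -> total=26

Answer: 26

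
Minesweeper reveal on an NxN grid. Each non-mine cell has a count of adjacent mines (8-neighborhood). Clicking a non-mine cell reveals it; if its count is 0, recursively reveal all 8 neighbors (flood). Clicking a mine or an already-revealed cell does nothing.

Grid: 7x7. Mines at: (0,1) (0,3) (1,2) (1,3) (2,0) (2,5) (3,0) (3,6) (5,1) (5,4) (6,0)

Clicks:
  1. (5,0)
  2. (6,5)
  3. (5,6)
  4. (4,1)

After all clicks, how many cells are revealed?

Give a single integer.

Click 1 (5,0) count=2: revealed 1 new [(5,0)] -> total=1
Click 2 (6,5) count=1: revealed 1 new [(6,5)] -> total=2
Click 3 (5,6) count=0: revealed 5 new [(4,5) (4,6) (5,5) (5,6) (6,6)] -> total=7
Click 4 (4,1) count=2: revealed 1 new [(4,1)] -> total=8

Answer: 8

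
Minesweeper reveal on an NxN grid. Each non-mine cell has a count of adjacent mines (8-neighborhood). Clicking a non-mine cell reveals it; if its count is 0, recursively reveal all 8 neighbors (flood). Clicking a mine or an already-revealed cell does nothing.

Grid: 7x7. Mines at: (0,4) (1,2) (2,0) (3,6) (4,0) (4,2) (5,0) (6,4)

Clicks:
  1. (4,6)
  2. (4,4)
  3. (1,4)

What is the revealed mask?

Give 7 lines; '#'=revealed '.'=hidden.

Answer: .......
...###.
...###.
...###.
...####
...###.
.......

Derivation:
Click 1 (4,6) count=1: revealed 1 new [(4,6)] -> total=1
Click 2 (4,4) count=0: revealed 15 new [(1,3) (1,4) (1,5) (2,3) (2,4) (2,5) (3,3) (3,4) (3,5) (4,3) (4,4) (4,5) (5,3) (5,4) (5,5)] -> total=16
Click 3 (1,4) count=1: revealed 0 new [(none)] -> total=16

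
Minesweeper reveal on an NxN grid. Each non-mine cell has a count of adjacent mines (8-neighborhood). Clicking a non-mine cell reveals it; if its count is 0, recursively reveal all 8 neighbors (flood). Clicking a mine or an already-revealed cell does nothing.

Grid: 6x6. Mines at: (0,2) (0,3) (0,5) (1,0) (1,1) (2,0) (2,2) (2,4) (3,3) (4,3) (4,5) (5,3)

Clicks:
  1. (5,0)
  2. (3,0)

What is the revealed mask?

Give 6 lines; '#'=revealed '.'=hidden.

Answer: ......
......
......
###...
###...
###...

Derivation:
Click 1 (5,0) count=0: revealed 9 new [(3,0) (3,1) (3,2) (4,0) (4,1) (4,2) (5,0) (5,1) (5,2)] -> total=9
Click 2 (3,0) count=1: revealed 0 new [(none)] -> total=9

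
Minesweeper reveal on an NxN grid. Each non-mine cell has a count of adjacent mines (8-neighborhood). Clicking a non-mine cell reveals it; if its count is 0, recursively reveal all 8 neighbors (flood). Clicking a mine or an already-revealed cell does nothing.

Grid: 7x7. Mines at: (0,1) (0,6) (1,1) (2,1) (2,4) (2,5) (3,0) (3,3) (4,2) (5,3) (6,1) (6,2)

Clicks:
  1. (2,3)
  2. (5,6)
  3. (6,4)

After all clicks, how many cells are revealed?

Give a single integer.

Click 1 (2,3) count=2: revealed 1 new [(2,3)] -> total=1
Click 2 (5,6) count=0: revealed 12 new [(3,4) (3,5) (3,6) (4,4) (4,5) (4,6) (5,4) (5,5) (5,6) (6,4) (6,5) (6,6)] -> total=13
Click 3 (6,4) count=1: revealed 0 new [(none)] -> total=13

Answer: 13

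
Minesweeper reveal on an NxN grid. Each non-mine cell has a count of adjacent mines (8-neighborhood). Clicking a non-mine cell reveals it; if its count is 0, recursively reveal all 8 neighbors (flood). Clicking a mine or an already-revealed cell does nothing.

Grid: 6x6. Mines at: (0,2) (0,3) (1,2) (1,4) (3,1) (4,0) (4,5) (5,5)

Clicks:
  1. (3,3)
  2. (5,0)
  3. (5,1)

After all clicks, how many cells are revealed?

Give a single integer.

Answer: 15

Derivation:
Click 1 (3,3) count=0: revealed 14 new [(2,2) (2,3) (2,4) (3,2) (3,3) (3,4) (4,1) (4,2) (4,3) (4,4) (5,1) (5,2) (5,3) (5,4)] -> total=14
Click 2 (5,0) count=1: revealed 1 new [(5,0)] -> total=15
Click 3 (5,1) count=1: revealed 0 new [(none)] -> total=15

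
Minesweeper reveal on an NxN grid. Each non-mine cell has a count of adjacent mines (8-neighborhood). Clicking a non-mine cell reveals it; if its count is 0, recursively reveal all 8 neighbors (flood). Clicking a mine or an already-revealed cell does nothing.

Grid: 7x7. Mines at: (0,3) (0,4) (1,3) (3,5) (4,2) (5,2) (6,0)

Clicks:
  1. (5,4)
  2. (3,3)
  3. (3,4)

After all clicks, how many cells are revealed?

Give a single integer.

Click 1 (5,4) count=0: revealed 12 new [(4,3) (4,4) (4,5) (4,6) (5,3) (5,4) (5,5) (5,6) (6,3) (6,4) (6,5) (6,6)] -> total=12
Click 2 (3,3) count=1: revealed 1 new [(3,3)] -> total=13
Click 3 (3,4) count=1: revealed 1 new [(3,4)] -> total=14

Answer: 14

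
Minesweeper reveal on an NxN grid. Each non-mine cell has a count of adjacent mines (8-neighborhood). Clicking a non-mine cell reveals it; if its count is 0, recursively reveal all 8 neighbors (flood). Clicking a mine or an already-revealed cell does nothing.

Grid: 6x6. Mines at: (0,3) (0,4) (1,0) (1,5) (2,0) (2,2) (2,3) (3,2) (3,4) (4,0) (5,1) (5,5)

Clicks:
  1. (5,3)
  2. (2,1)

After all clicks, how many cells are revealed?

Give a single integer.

Answer: 7

Derivation:
Click 1 (5,3) count=0: revealed 6 new [(4,2) (4,3) (4,4) (5,2) (5,3) (5,4)] -> total=6
Click 2 (2,1) count=4: revealed 1 new [(2,1)] -> total=7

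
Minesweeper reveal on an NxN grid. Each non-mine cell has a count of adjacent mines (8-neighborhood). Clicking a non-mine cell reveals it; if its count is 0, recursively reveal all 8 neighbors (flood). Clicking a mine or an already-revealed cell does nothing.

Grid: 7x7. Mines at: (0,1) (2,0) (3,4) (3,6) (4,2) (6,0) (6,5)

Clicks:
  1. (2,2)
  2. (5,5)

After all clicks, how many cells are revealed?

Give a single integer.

Click 1 (2,2) count=0: revealed 20 new [(0,2) (0,3) (0,4) (0,5) (0,6) (1,1) (1,2) (1,3) (1,4) (1,5) (1,6) (2,1) (2,2) (2,3) (2,4) (2,5) (2,6) (3,1) (3,2) (3,3)] -> total=20
Click 2 (5,5) count=1: revealed 1 new [(5,5)] -> total=21

Answer: 21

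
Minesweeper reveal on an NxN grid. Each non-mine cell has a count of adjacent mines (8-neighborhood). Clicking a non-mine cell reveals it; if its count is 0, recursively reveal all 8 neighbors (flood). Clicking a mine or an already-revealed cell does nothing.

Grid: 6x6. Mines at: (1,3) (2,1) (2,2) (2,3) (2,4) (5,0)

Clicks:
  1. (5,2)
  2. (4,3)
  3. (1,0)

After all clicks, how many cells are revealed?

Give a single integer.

Click 1 (5,2) count=0: revealed 15 new [(3,1) (3,2) (3,3) (3,4) (3,5) (4,1) (4,2) (4,3) (4,4) (4,5) (5,1) (5,2) (5,3) (5,4) (5,5)] -> total=15
Click 2 (4,3) count=0: revealed 0 new [(none)] -> total=15
Click 3 (1,0) count=1: revealed 1 new [(1,0)] -> total=16

Answer: 16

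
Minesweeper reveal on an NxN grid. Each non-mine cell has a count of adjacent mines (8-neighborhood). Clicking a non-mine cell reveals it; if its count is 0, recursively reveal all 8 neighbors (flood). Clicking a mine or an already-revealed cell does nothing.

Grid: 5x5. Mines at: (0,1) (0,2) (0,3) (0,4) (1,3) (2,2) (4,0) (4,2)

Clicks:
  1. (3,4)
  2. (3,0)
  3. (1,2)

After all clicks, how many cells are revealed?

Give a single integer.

Click 1 (3,4) count=0: revealed 6 new [(2,3) (2,4) (3,3) (3,4) (4,3) (4,4)] -> total=6
Click 2 (3,0) count=1: revealed 1 new [(3,0)] -> total=7
Click 3 (1,2) count=5: revealed 1 new [(1,2)] -> total=8

Answer: 8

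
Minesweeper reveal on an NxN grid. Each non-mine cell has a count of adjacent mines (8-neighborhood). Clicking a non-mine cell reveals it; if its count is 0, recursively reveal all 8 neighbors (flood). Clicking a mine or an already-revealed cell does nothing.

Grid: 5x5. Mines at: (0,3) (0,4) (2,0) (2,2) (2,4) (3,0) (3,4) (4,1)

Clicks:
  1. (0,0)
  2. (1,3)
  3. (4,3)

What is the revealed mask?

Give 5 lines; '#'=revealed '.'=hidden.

Click 1 (0,0) count=0: revealed 6 new [(0,0) (0,1) (0,2) (1,0) (1,1) (1,2)] -> total=6
Click 2 (1,3) count=4: revealed 1 new [(1,3)] -> total=7
Click 3 (4,3) count=1: revealed 1 new [(4,3)] -> total=8

Answer: ###..
####.
.....
.....
...#.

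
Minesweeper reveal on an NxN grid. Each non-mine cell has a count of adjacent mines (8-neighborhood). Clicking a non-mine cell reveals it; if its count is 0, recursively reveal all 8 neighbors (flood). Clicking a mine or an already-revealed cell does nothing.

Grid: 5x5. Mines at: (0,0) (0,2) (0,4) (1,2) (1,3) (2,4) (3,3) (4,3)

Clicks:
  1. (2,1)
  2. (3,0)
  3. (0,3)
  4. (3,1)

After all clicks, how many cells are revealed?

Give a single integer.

Click 1 (2,1) count=1: revealed 1 new [(2,1)] -> total=1
Click 2 (3,0) count=0: revealed 10 new [(1,0) (1,1) (2,0) (2,2) (3,0) (3,1) (3,2) (4,0) (4,1) (4,2)] -> total=11
Click 3 (0,3) count=4: revealed 1 new [(0,3)] -> total=12
Click 4 (3,1) count=0: revealed 0 new [(none)] -> total=12

Answer: 12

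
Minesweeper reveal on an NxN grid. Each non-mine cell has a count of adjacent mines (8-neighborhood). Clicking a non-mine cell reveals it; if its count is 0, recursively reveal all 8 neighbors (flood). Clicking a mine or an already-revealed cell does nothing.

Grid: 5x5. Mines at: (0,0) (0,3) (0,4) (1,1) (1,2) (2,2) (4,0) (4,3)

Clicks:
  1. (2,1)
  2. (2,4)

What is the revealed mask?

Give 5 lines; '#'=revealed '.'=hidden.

Answer: .....
...##
.#.##
...##
.....

Derivation:
Click 1 (2,1) count=3: revealed 1 new [(2,1)] -> total=1
Click 2 (2,4) count=0: revealed 6 new [(1,3) (1,4) (2,3) (2,4) (3,3) (3,4)] -> total=7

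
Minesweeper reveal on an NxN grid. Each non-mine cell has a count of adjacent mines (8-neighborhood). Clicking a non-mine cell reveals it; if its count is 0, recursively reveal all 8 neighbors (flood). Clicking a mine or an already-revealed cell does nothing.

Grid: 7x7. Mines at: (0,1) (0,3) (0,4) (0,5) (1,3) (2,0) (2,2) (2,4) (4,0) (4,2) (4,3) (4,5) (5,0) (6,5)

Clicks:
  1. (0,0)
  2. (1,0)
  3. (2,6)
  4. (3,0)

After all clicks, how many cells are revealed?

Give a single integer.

Click 1 (0,0) count=1: revealed 1 new [(0,0)] -> total=1
Click 2 (1,0) count=2: revealed 1 new [(1,0)] -> total=2
Click 3 (2,6) count=0: revealed 6 new [(1,5) (1,6) (2,5) (2,6) (3,5) (3,6)] -> total=8
Click 4 (3,0) count=2: revealed 1 new [(3,0)] -> total=9

Answer: 9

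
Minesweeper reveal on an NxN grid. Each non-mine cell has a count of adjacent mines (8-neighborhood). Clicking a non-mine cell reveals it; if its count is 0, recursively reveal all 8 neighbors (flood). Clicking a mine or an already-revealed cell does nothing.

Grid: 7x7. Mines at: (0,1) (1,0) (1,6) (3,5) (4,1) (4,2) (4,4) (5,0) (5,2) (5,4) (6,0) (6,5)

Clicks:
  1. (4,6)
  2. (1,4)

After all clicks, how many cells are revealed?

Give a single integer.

Click 1 (4,6) count=1: revealed 1 new [(4,6)] -> total=1
Click 2 (1,4) count=0: revealed 18 new [(0,2) (0,3) (0,4) (0,5) (1,1) (1,2) (1,3) (1,4) (1,5) (2,1) (2,2) (2,3) (2,4) (2,5) (3,1) (3,2) (3,3) (3,4)] -> total=19

Answer: 19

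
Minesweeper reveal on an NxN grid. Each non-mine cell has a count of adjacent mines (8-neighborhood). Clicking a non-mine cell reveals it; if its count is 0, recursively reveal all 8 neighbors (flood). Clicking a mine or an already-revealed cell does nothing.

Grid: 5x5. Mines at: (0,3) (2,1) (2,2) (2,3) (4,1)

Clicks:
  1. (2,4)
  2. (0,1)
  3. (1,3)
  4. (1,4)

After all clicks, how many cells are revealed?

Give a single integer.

Click 1 (2,4) count=1: revealed 1 new [(2,4)] -> total=1
Click 2 (0,1) count=0: revealed 6 new [(0,0) (0,1) (0,2) (1,0) (1,1) (1,2)] -> total=7
Click 3 (1,3) count=3: revealed 1 new [(1,3)] -> total=8
Click 4 (1,4) count=2: revealed 1 new [(1,4)] -> total=9

Answer: 9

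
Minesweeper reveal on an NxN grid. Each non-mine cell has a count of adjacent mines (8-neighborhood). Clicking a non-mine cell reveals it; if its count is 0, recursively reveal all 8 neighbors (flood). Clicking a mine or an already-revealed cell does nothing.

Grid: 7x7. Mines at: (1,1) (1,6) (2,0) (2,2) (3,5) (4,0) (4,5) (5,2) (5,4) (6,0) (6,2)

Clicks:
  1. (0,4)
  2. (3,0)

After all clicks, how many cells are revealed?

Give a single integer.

Answer: 12

Derivation:
Click 1 (0,4) count=0: revealed 11 new [(0,2) (0,3) (0,4) (0,5) (1,2) (1,3) (1,4) (1,5) (2,3) (2,4) (2,5)] -> total=11
Click 2 (3,0) count=2: revealed 1 new [(3,0)] -> total=12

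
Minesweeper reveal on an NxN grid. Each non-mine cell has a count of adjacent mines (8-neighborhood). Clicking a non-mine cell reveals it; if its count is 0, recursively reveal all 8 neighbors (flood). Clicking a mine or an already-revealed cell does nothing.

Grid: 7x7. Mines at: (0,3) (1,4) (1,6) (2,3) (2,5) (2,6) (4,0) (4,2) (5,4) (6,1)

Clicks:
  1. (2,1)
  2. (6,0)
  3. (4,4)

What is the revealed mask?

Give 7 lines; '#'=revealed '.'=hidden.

Answer: ###....
###....
###....
###....
....#..
.......
#......

Derivation:
Click 1 (2,1) count=0: revealed 12 new [(0,0) (0,1) (0,2) (1,0) (1,1) (1,2) (2,0) (2,1) (2,2) (3,0) (3,1) (3,2)] -> total=12
Click 2 (6,0) count=1: revealed 1 new [(6,0)] -> total=13
Click 3 (4,4) count=1: revealed 1 new [(4,4)] -> total=14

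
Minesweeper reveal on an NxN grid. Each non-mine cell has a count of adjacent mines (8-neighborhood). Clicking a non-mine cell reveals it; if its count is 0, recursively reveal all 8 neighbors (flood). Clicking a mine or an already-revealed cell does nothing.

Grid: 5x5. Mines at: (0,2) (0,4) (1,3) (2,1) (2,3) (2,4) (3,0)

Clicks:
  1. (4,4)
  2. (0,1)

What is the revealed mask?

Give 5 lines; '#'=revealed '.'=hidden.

Click 1 (4,4) count=0: revealed 8 new [(3,1) (3,2) (3,3) (3,4) (4,1) (4,2) (4,3) (4,4)] -> total=8
Click 2 (0,1) count=1: revealed 1 new [(0,1)] -> total=9

Answer: .#...
.....
.....
.####
.####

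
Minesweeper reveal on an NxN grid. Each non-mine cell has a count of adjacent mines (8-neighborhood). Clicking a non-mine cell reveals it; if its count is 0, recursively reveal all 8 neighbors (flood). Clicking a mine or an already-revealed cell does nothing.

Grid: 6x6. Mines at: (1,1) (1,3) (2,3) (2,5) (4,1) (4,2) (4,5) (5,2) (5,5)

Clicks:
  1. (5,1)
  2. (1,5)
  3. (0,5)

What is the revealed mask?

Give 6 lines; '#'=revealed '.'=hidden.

Click 1 (5,1) count=3: revealed 1 new [(5,1)] -> total=1
Click 2 (1,5) count=1: revealed 1 new [(1,5)] -> total=2
Click 3 (0,5) count=0: revealed 3 new [(0,4) (0,5) (1,4)] -> total=5

Answer: ....##
....##
......
......
......
.#....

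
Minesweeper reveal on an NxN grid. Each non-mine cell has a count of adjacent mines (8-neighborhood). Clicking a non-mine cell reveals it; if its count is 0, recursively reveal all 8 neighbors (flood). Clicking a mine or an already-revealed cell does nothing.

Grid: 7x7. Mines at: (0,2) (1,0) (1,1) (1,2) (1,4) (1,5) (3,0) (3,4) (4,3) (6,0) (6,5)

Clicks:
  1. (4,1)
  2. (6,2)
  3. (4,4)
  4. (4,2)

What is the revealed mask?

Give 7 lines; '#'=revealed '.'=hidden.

Answer: .......
.......
.......
.......
.##.#..
.####..
.####..

Derivation:
Click 1 (4,1) count=1: revealed 1 new [(4,1)] -> total=1
Click 2 (6,2) count=0: revealed 8 new [(5,1) (5,2) (5,3) (5,4) (6,1) (6,2) (6,3) (6,4)] -> total=9
Click 3 (4,4) count=2: revealed 1 new [(4,4)] -> total=10
Click 4 (4,2) count=1: revealed 1 new [(4,2)] -> total=11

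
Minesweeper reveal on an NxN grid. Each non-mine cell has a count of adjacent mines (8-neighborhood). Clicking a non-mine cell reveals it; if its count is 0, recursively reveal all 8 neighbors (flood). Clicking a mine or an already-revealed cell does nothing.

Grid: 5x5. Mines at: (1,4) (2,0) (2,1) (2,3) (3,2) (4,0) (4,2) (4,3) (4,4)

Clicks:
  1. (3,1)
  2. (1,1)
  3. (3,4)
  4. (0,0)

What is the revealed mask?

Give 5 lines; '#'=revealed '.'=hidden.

Click 1 (3,1) count=5: revealed 1 new [(3,1)] -> total=1
Click 2 (1,1) count=2: revealed 1 new [(1,1)] -> total=2
Click 3 (3,4) count=3: revealed 1 new [(3,4)] -> total=3
Click 4 (0,0) count=0: revealed 7 new [(0,0) (0,1) (0,2) (0,3) (1,0) (1,2) (1,3)] -> total=10

Answer: ####.
####.
.....
.#..#
.....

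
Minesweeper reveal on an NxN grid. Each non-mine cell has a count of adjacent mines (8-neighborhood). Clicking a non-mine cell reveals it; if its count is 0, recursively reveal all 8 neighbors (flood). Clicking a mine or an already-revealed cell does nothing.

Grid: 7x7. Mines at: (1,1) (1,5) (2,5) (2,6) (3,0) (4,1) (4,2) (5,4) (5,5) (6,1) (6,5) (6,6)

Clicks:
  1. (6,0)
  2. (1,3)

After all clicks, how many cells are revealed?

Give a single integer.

Click 1 (6,0) count=1: revealed 1 new [(6,0)] -> total=1
Click 2 (1,3) count=0: revealed 12 new [(0,2) (0,3) (0,4) (1,2) (1,3) (1,4) (2,2) (2,3) (2,4) (3,2) (3,3) (3,4)] -> total=13

Answer: 13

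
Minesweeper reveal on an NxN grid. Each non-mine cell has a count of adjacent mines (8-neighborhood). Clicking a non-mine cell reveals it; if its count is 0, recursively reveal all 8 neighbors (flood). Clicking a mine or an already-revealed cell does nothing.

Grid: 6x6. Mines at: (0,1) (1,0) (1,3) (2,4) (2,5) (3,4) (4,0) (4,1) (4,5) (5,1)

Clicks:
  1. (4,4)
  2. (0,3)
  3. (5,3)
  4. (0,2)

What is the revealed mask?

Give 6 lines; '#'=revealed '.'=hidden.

Answer: ..##..
......
......
......
..###.
..###.

Derivation:
Click 1 (4,4) count=2: revealed 1 new [(4,4)] -> total=1
Click 2 (0,3) count=1: revealed 1 new [(0,3)] -> total=2
Click 3 (5,3) count=0: revealed 5 new [(4,2) (4,3) (5,2) (5,3) (5,4)] -> total=7
Click 4 (0,2) count=2: revealed 1 new [(0,2)] -> total=8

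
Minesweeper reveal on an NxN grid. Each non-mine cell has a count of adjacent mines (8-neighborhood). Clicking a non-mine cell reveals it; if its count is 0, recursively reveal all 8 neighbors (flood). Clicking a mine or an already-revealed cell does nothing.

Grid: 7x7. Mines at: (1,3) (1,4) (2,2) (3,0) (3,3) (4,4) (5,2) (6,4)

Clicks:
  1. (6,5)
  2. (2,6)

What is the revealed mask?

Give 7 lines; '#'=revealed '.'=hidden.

Click 1 (6,5) count=1: revealed 1 new [(6,5)] -> total=1
Click 2 (2,6) count=0: revealed 13 new [(0,5) (0,6) (1,5) (1,6) (2,5) (2,6) (3,5) (3,6) (4,5) (4,6) (5,5) (5,6) (6,6)] -> total=14

Answer: .....##
.....##
.....##
.....##
.....##
.....##
.....##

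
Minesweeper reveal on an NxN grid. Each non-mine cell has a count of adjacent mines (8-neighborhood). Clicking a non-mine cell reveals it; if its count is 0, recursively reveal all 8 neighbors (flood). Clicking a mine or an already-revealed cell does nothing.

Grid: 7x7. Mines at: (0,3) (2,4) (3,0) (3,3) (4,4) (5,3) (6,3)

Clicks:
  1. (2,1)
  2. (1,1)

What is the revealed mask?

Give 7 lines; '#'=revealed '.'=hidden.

Click 1 (2,1) count=1: revealed 1 new [(2,1)] -> total=1
Click 2 (1,1) count=0: revealed 8 new [(0,0) (0,1) (0,2) (1,0) (1,1) (1,2) (2,0) (2,2)] -> total=9

Answer: ###....
###....
###....
.......
.......
.......
.......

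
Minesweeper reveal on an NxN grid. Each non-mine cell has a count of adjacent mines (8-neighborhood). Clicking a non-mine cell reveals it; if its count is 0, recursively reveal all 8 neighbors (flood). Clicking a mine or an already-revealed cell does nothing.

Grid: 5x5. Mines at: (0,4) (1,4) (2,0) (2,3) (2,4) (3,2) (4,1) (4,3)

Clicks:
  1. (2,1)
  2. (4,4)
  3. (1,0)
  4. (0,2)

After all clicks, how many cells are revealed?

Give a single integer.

Click 1 (2,1) count=2: revealed 1 new [(2,1)] -> total=1
Click 2 (4,4) count=1: revealed 1 new [(4,4)] -> total=2
Click 3 (1,0) count=1: revealed 1 new [(1,0)] -> total=3
Click 4 (0,2) count=0: revealed 7 new [(0,0) (0,1) (0,2) (0,3) (1,1) (1,2) (1,3)] -> total=10

Answer: 10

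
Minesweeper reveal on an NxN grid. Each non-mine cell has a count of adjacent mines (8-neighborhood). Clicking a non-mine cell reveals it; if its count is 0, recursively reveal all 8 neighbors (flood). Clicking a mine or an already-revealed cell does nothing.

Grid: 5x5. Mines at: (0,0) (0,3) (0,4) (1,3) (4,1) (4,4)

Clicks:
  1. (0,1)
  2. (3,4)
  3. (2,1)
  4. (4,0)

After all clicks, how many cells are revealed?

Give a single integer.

Answer: 12

Derivation:
Click 1 (0,1) count=1: revealed 1 new [(0,1)] -> total=1
Click 2 (3,4) count=1: revealed 1 new [(3,4)] -> total=2
Click 3 (2,1) count=0: revealed 9 new [(1,0) (1,1) (1,2) (2,0) (2,1) (2,2) (3,0) (3,1) (3,2)] -> total=11
Click 4 (4,0) count=1: revealed 1 new [(4,0)] -> total=12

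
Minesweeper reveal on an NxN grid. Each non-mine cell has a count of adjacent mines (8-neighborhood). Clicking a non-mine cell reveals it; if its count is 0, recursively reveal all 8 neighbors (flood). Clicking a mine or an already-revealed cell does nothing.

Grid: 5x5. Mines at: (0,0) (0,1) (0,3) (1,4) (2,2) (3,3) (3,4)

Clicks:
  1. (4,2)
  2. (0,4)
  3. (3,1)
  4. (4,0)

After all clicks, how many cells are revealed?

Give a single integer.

Click 1 (4,2) count=1: revealed 1 new [(4,2)] -> total=1
Click 2 (0,4) count=2: revealed 1 new [(0,4)] -> total=2
Click 3 (3,1) count=1: revealed 1 new [(3,1)] -> total=3
Click 4 (4,0) count=0: revealed 8 new [(1,0) (1,1) (2,0) (2,1) (3,0) (3,2) (4,0) (4,1)] -> total=11

Answer: 11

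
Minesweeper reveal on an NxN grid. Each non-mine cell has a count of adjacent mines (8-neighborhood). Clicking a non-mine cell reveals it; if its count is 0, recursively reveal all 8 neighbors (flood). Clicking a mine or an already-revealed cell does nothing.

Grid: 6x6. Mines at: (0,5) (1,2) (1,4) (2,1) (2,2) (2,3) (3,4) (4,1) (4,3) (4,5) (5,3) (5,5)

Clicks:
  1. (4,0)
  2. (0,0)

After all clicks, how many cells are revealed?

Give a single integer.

Answer: 5

Derivation:
Click 1 (4,0) count=1: revealed 1 new [(4,0)] -> total=1
Click 2 (0,0) count=0: revealed 4 new [(0,0) (0,1) (1,0) (1,1)] -> total=5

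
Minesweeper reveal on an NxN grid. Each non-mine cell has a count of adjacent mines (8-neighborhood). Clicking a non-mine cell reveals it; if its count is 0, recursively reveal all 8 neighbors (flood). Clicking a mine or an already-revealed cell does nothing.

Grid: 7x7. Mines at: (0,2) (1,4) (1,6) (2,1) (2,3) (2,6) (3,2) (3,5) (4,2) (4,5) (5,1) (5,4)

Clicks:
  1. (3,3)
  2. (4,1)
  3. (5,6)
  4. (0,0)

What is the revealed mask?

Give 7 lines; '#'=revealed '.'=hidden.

Answer: ##.....
##.....
.......
...#...
.#.....
......#
.......

Derivation:
Click 1 (3,3) count=3: revealed 1 new [(3,3)] -> total=1
Click 2 (4,1) count=3: revealed 1 new [(4,1)] -> total=2
Click 3 (5,6) count=1: revealed 1 new [(5,6)] -> total=3
Click 4 (0,0) count=0: revealed 4 new [(0,0) (0,1) (1,0) (1,1)] -> total=7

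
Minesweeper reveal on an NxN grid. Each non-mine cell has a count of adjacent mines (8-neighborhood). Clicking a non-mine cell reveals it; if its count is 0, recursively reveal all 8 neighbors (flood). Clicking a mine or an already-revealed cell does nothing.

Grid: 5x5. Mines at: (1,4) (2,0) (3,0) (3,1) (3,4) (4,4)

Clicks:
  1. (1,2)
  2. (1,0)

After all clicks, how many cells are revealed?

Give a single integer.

Click 1 (1,2) count=0: revealed 11 new [(0,0) (0,1) (0,2) (0,3) (1,0) (1,1) (1,2) (1,3) (2,1) (2,2) (2,3)] -> total=11
Click 2 (1,0) count=1: revealed 0 new [(none)] -> total=11

Answer: 11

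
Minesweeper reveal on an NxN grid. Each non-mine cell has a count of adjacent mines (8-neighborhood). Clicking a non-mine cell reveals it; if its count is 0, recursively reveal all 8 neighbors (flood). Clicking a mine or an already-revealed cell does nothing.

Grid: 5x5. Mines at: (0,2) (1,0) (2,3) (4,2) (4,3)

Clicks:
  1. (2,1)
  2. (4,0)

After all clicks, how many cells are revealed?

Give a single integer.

Click 1 (2,1) count=1: revealed 1 new [(2,1)] -> total=1
Click 2 (4,0) count=0: revealed 5 new [(2,0) (3,0) (3,1) (4,0) (4,1)] -> total=6

Answer: 6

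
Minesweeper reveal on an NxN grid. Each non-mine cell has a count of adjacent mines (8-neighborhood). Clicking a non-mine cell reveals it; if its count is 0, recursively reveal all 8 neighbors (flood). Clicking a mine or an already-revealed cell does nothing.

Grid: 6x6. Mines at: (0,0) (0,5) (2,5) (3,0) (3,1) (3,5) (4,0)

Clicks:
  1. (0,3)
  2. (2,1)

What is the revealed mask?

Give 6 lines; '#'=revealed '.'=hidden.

Click 1 (0,3) count=0: revealed 25 new [(0,1) (0,2) (0,3) (0,4) (1,1) (1,2) (1,3) (1,4) (2,1) (2,2) (2,3) (2,4) (3,2) (3,3) (3,4) (4,1) (4,2) (4,3) (4,4) (4,5) (5,1) (5,2) (5,3) (5,4) (5,5)] -> total=25
Click 2 (2,1) count=2: revealed 0 new [(none)] -> total=25

Answer: .####.
.####.
.####.
..###.
.#####
.#####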